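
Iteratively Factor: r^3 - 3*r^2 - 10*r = (r - 5)*(r^2 + 2*r) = r*(r - 5)*(r + 2)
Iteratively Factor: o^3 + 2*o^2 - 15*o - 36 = (o - 4)*(o^2 + 6*o + 9) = (o - 4)*(o + 3)*(o + 3)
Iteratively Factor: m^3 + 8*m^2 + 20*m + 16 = (m + 4)*(m^2 + 4*m + 4) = (m + 2)*(m + 4)*(m + 2)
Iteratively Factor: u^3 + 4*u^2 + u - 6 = (u + 2)*(u^2 + 2*u - 3) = (u + 2)*(u + 3)*(u - 1)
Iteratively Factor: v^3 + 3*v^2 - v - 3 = (v + 3)*(v^2 - 1) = (v + 1)*(v + 3)*(v - 1)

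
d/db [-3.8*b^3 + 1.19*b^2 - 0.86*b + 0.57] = -11.4*b^2 + 2.38*b - 0.86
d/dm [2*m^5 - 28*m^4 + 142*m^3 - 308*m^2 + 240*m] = 10*m^4 - 112*m^3 + 426*m^2 - 616*m + 240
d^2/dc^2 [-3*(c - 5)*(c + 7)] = -6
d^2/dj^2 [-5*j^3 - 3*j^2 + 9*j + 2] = -30*j - 6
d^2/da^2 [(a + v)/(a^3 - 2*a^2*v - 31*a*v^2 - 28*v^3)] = 2*(-3*a^2 + 9*a*v - 37*v^2)/(-a^6 + 9*a^5*v + 57*a^4*v^2 - 477*a^3*v^3 - 1596*a^2*v^4 + 7056*a*v^5 + 21952*v^6)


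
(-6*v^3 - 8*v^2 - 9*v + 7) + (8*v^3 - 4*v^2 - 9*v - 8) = 2*v^3 - 12*v^2 - 18*v - 1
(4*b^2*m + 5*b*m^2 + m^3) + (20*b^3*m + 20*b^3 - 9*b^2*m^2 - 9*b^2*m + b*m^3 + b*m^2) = 20*b^3*m + 20*b^3 - 9*b^2*m^2 - 5*b^2*m + b*m^3 + 6*b*m^2 + m^3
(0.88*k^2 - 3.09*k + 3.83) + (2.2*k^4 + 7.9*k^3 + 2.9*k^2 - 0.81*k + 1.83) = 2.2*k^4 + 7.9*k^3 + 3.78*k^2 - 3.9*k + 5.66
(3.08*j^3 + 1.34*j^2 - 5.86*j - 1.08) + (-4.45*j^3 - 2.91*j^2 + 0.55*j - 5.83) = -1.37*j^3 - 1.57*j^2 - 5.31*j - 6.91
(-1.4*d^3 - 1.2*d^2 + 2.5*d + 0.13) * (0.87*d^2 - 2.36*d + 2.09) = -1.218*d^5 + 2.26*d^4 + 2.081*d^3 - 8.2949*d^2 + 4.9182*d + 0.2717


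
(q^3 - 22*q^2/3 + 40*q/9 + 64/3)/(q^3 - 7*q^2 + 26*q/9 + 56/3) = (3*q - 8)/(3*q - 7)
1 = 1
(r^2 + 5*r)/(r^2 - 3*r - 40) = r/(r - 8)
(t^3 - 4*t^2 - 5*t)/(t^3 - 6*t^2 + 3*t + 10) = t/(t - 2)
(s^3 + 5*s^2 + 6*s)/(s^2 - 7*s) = (s^2 + 5*s + 6)/(s - 7)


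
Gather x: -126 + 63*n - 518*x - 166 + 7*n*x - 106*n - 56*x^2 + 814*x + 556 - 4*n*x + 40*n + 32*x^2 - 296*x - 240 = 3*n*x - 3*n - 24*x^2 + 24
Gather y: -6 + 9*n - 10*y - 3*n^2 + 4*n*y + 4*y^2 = -3*n^2 + 9*n + 4*y^2 + y*(4*n - 10) - 6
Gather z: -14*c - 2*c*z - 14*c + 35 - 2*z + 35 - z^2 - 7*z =-28*c - z^2 + z*(-2*c - 9) + 70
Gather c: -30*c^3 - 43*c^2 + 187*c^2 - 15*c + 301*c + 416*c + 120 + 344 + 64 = -30*c^3 + 144*c^2 + 702*c + 528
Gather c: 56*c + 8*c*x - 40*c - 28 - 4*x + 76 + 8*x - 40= c*(8*x + 16) + 4*x + 8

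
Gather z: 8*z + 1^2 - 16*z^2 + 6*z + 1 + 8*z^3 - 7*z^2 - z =8*z^3 - 23*z^2 + 13*z + 2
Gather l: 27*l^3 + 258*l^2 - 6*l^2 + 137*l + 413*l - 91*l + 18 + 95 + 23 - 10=27*l^3 + 252*l^2 + 459*l + 126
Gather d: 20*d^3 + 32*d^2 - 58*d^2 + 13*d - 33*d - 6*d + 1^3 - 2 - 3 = 20*d^3 - 26*d^2 - 26*d - 4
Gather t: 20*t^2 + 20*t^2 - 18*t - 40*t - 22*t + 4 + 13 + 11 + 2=40*t^2 - 80*t + 30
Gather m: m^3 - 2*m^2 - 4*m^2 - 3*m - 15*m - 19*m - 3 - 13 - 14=m^3 - 6*m^2 - 37*m - 30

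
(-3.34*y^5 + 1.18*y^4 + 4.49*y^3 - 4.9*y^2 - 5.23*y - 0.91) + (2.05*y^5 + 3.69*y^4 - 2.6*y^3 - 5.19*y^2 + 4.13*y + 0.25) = -1.29*y^5 + 4.87*y^4 + 1.89*y^3 - 10.09*y^2 - 1.1*y - 0.66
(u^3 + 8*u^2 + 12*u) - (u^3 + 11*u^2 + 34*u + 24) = -3*u^2 - 22*u - 24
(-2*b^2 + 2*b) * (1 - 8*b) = 16*b^3 - 18*b^2 + 2*b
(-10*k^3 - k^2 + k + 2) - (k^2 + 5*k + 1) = -10*k^3 - 2*k^2 - 4*k + 1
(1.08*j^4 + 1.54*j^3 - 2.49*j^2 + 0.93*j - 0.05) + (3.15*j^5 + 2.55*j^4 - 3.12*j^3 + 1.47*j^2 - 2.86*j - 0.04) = 3.15*j^5 + 3.63*j^4 - 1.58*j^3 - 1.02*j^2 - 1.93*j - 0.09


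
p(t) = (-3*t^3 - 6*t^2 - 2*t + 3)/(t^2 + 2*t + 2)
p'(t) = (-2*t - 2)*(-3*t^3 - 6*t^2 - 2*t + 3)/(t^2 + 2*t + 2)^2 + (-9*t^2 - 12*t - 2)/(t^2 + 2*t + 2) = (-3*t^4 - 12*t^3 - 28*t^2 - 30*t - 10)/(t^4 + 4*t^3 + 8*t^2 + 8*t + 4)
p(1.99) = -4.87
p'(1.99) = -3.26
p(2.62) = -6.90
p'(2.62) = -3.21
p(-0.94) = 2.06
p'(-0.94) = 1.08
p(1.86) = -4.44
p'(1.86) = -3.27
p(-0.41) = 2.24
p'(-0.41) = -0.92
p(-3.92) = 10.43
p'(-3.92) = -3.40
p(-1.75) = 2.69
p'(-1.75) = -2.90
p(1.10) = -1.93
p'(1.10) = -3.32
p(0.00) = 1.50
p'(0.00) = -2.50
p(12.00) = -35.70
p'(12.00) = -3.02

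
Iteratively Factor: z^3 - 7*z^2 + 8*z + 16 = (z - 4)*(z^2 - 3*z - 4) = (z - 4)*(z + 1)*(z - 4)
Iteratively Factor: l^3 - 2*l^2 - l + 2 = (l - 2)*(l^2 - 1) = (l - 2)*(l + 1)*(l - 1)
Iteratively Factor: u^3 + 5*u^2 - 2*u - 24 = (u + 4)*(u^2 + u - 6) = (u - 2)*(u + 4)*(u + 3)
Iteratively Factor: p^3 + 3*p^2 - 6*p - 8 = (p + 4)*(p^2 - p - 2) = (p + 1)*(p + 4)*(p - 2)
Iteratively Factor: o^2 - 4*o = (o)*(o - 4)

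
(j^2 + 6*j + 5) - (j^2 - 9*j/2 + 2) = 21*j/2 + 3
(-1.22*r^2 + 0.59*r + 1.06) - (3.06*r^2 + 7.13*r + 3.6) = -4.28*r^2 - 6.54*r - 2.54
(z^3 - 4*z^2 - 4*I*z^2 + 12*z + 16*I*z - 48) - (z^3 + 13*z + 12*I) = -4*z^2 - 4*I*z^2 - z + 16*I*z - 48 - 12*I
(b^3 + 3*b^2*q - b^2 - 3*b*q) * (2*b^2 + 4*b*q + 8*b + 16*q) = 2*b^5 + 10*b^4*q + 6*b^4 + 12*b^3*q^2 + 30*b^3*q - 8*b^3 + 36*b^2*q^2 - 40*b^2*q - 48*b*q^2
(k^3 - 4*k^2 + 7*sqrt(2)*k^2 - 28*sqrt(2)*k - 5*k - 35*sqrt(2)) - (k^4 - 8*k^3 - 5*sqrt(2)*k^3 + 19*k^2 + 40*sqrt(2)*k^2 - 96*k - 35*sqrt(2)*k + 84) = -k^4 + 5*sqrt(2)*k^3 + 9*k^3 - 33*sqrt(2)*k^2 - 23*k^2 + 7*sqrt(2)*k + 91*k - 84 - 35*sqrt(2)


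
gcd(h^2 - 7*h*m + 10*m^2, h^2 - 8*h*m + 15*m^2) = h - 5*m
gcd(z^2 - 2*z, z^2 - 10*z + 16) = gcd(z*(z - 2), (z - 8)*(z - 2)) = z - 2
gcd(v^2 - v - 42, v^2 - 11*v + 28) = v - 7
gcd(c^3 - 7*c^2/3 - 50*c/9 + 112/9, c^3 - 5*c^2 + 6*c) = c - 2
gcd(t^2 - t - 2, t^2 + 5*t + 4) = t + 1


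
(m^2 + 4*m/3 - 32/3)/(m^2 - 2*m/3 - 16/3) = (m + 4)/(m + 2)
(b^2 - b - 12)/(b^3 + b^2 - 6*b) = (b - 4)/(b*(b - 2))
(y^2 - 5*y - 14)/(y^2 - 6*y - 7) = (y + 2)/(y + 1)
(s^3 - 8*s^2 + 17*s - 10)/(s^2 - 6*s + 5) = s - 2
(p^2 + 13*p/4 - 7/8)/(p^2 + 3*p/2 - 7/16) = 2*(2*p + 7)/(4*p + 7)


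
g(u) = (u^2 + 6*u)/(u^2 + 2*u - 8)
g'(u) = (-2*u - 2)*(u^2 + 6*u)/(u^2 + 2*u - 8)^2 + (2*u + 6)/(u^2 + 2*u - 8) = 4*(-u^2 - 4*u - 12)/(u^4 + 4*u^3 - 12*u^2 - 32*u + 64)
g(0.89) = -1.13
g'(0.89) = -2.22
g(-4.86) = -0.94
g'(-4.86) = -1.86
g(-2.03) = 1.02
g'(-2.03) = -0.51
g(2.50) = 6.54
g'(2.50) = -10.70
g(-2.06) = 1.03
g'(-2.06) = -0.52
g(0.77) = -0.89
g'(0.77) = -1.82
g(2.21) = 13.91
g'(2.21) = -60.50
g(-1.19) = 0.64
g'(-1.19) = -0.43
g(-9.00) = 0.49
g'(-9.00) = -0.08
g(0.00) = 0.00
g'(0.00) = -0.75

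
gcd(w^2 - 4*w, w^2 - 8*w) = w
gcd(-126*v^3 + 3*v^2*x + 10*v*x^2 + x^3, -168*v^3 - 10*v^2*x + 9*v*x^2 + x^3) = 42*v^2 + 13*v*x + x^2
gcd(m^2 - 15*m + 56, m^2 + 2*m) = 1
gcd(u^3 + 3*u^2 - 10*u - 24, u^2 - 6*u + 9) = u - 3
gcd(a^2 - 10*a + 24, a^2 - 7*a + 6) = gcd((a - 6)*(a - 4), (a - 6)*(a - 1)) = a - 6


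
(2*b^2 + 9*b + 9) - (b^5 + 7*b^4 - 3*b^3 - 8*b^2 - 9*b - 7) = -b^5 - 7*b^4 + 3*b^3 + 10*b^2 + 18*b + 16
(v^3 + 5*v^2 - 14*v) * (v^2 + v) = v^5 + 6*v^4 - 9*v^3 - 14*v^2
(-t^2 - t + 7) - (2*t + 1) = -t^2 - 3*t + 6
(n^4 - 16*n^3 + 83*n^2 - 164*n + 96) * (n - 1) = n^5 - 17*n^4 + 99*n^3 - 247*n^2 + 260*n - 96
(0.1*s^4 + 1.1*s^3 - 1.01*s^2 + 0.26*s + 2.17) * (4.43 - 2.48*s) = -0.248*s^5 - 2.285*s^4 + 7.3778*s^3 - 5.1191*s^2 - 4.2298*s + 9.6131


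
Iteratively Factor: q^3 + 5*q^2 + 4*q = (q)*(q^2 + 5*q + 4) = q*(q + 4)*(q + 1)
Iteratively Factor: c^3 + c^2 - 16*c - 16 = (c - 4)*(c^2 + 5*c + 4) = (c - 4)*(c + 4)*(c + 1)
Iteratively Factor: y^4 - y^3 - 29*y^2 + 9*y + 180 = (y - 3)*(y^3 + 2*y^2 - 23*y - 60) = (y - 3)*(y + 4)*(y^2 - 2*y - 15) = (y - 5)*(y - 3)*(y + 4)*(y + 3)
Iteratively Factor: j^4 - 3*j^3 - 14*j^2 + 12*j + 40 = (j - 5)*(j^3 + 2*j^2 - 4*j - 8) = (j - 5)*(j - 2)*(j^2 + 4*j + 4) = (j - 5)*(j - 2)*(j + 2)*(j + 2)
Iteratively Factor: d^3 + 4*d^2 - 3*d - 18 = (d - 2)*(d^2 + 6*d + 9) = (d - 2)*(d + 3)*(d + 3)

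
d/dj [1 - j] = -1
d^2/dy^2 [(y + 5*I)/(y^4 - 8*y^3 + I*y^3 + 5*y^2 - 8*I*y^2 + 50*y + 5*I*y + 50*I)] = (12*y^5 + y^4*(-8 + 116*I) + y^3*(-122 - 184*I) + y^2*(168 - 126*I) + y*(-158 + 600*I) - 80 + 630*I)/(y^10 + y^9*(-14 + 3*I) + y^8*(39 - 42*I) + y^7*(210 + 125*I) + y^6*(-861 + 518*I) + y^5*(-1554 - 2247*I) + y^4*(5705 - 3318*I) + y^3*(8150 + 11235*I) + y^2*(-10500 + 16050*I) + y*(-15000 - 3500*I) - 5000*I)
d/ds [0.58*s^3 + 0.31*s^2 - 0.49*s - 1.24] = 1.74*s^2 + 0.62*s - 0.49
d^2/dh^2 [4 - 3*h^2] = -6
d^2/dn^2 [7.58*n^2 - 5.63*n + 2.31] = 15.1600000000000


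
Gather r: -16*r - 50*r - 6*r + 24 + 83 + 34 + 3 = 144 - 72*r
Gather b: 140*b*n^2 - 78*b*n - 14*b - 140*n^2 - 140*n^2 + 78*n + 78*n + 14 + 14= b*(140*n^2 - 78*n - 14) - 280*n^2 + 156*n + 28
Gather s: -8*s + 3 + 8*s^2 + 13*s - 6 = 8*s^2 + 5*s - 3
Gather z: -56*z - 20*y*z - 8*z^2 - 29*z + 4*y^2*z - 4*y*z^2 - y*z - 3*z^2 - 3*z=z^2*(-4*y - 11) + z*(4*y^2 - 21*y - 88)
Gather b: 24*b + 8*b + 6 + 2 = 32*b + 8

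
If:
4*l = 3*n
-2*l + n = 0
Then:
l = 0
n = 0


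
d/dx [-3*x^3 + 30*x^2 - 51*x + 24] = -9*x^2 + 60*x - 51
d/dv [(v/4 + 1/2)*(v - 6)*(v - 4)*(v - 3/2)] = v^3 - 57*v^2/8 + 8*v + 21/2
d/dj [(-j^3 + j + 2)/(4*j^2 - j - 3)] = (-(8*j - 1)*(-j^3 + j + 2) + (3*j^2 - 1)*(-4*j^2 + j + 3))/(-4*j^2 + j + 3)^2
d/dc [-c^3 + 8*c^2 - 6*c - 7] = -3*c^2 + 16*c - 6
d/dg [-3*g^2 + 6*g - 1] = 6 - 6*g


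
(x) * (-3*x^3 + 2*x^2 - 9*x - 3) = -3*x^4 + 2*x^3 - 9*x^2 - 3*x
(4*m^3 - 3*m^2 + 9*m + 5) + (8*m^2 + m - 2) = 4*m^3 + 5*m^2 + 10*m + 3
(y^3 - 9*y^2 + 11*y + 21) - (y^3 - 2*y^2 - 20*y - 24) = -7*y^2 + 31*y + 45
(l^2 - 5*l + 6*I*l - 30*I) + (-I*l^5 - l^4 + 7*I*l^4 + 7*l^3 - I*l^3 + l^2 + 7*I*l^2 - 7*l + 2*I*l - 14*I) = -I*l^5 - l^4 + 7*I*l^4 + 7*l^3 - I*l^3 + 2*l^2 + 7*I*l^2 - 12*l + 8*I*l - 44*I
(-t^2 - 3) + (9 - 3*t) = -t^2 - 3*t + 6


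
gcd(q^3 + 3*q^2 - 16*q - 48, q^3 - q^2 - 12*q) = q^2 - q - 12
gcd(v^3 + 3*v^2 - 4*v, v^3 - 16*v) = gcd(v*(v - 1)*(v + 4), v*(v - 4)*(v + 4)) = v^2 + 4*v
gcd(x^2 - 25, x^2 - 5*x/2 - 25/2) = x - 5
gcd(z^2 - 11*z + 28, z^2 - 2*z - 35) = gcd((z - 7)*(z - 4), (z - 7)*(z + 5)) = z - 7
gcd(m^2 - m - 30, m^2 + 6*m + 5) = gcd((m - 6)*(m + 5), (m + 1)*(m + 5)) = m + 5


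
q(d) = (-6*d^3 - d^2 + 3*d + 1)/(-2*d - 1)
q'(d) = (-18*d^2 - 2*d + 3)/(-2*d - 1) + 2*(-6*d^3 - d^2 + 3*d + 1)/(-2*d - 1)^2 = 6*d - 1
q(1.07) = 1.36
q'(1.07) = 5.42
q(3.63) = 34.90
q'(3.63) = 20.78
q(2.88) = 21.00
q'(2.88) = 16.28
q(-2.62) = 22.21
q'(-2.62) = -16.72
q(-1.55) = 7.76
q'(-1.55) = -10.30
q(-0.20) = -0.68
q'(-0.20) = -2.20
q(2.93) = 21.82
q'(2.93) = 16.58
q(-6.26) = 122.82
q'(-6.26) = -38.56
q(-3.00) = 29.00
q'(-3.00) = -19.00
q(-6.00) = 113.00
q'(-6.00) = -37.00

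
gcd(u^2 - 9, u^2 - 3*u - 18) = u + 3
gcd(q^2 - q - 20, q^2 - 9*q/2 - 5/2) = q - 5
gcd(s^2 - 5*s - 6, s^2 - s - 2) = s + 1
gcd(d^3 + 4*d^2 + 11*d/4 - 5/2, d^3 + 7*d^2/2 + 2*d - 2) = d^2 + 3*d/2 - 1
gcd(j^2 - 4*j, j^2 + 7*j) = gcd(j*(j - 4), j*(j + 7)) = j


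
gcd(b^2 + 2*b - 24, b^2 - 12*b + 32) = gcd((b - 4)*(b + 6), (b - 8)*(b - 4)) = b - 4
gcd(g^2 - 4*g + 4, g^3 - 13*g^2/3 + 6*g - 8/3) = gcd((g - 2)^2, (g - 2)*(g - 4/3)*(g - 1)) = g - 2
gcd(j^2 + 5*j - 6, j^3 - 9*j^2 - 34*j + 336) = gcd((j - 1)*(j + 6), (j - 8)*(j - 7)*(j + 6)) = j + 6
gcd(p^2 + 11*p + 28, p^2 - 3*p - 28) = p + 4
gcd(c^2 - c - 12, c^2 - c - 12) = c^2 - c - 12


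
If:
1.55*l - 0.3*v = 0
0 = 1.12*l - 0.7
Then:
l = 0.62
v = 3.23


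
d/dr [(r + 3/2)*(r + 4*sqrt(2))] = 2*r + 3/2 + 4*sqrt(2)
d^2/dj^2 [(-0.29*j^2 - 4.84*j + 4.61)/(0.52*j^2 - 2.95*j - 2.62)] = (1.11022302462516e-16*j^4 - 3.507192*j^3 + 5.10868799999999*j^2 - 81.994536*j + 163.633746)/(0.140608*j^6 - 2.39304*j^5 + 11.450556*j^4 - 1.55789500000001*j^3 - 57.693186*j^2 - 60.74994*j - 17.984728)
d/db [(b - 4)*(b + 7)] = 2*b + 3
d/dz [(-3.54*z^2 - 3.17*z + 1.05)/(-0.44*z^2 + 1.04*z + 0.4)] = (-5.0764*z^2 - 1.908*z - 2.36)/(0.1936*z^4 - 0.9152*z^3 + 0.7296*z^2 + 0.832*z + 0.16)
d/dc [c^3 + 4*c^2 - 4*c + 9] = 3*c^2 + 8*c - 4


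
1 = 1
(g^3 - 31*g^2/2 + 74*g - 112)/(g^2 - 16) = (g^2 - 23*g/2 + 28)/(g + 4)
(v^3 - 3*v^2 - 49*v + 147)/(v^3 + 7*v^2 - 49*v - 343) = (v - 3)/(v + 7)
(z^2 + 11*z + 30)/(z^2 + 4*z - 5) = (z + 6)/(z - 1)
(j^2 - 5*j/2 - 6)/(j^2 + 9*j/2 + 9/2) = (j - 4)/(j + 3)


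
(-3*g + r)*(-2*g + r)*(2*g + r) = 12*g^3 - 4*g^2*r - 3*g*r^2 + r^3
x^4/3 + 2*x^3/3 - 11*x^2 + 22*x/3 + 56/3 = (x/3 + 1/3)*(x - 4)*(x - 2)*(x + 7)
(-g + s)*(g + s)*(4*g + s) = -4*g^3 - g^2*s + 4*g*s^2 + s^3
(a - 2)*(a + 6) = a^2 + 4*a - 12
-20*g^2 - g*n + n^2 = (-5*g + n)*(4*g + n)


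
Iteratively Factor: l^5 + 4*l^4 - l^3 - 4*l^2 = (l)*(l^4 + 4*l^3 - l^2 - 4*l) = l*(l - 1)*(l^3 + 5*l^2 + 4*l) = l*(l - 1)*(l + 1)*(l^2 + 4*l) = l*(l - 1)*(l + 1)*(l + 4)*(l)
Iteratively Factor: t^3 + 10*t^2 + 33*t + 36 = (t + 3)*(t^2 + 7*t + 12) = (t + 3)^2*(t + 4)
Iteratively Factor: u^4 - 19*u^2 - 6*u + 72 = (u + 3)*(u^3 - 3*u^2 - 10*u + 24) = (u - 2)*(u + 3)*(u^2 - u - 12) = (u - 4)*(u - 2)*(u + 3)*(u + 3)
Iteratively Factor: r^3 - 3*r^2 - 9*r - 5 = (r - 5)*(r^2 + 2*r + 1) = (r - 5)*(r + 1)*(r + 1)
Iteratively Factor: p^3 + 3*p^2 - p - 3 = (p + 3)*(p^2 - 1) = (p - 1)*(p + 3)*(p + 1)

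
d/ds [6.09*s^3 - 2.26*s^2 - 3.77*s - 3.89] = 18.27*s^2 - 4.52*s - 3.77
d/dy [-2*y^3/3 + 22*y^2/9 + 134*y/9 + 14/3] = -2*y^2 + 44*y/9 + 134/9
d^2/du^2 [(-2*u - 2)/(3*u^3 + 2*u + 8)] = 4*(-(u + 1)*(9*u^2 + 2)^2 + (9*u^2 + 9*u*(u + 1) + 2)*(3*u^3 + 2*u + 8))/(3*u^3 + 2*u + 8)^3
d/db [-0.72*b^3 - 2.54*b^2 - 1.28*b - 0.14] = -2.16*b^2 - 5.08*b - 1.28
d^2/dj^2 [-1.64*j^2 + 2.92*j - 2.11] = -3.28000000000000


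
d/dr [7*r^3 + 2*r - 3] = 21*r^2 + 2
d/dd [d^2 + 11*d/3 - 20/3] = 2*d + 11/3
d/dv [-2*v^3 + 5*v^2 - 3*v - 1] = -6*v^2 + 10*v - 3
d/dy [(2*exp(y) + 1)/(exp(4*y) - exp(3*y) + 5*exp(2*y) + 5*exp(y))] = (-6*exp(4*y) - 7*exp(2*y) - 10*exp(y) - 5)*exp(-y)/(exp(6*y) - 2*exp(5*y) + 11*exp(4*y) + 15*exp(2*y) + 50*exp(y) + 25)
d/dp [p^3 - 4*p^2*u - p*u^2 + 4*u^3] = 3*p^2 - 8*p*u - u^2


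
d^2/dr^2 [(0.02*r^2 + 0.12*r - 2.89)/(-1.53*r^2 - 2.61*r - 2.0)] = (5.55111512312578e-17*r^4 - 0.402084*r^3 + 40.958406*r^2 + 71.447022*r + 22.779938)/(3.581577*r^6 + 18.329247*r^5 + 45.312939*r^4 + 65.699181*r^3 + 59.2326*r^2 + 31.32*r + 8.0)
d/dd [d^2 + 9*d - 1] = 2*d + 9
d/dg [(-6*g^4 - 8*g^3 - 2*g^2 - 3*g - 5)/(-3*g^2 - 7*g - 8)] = (36*g^5 + 150*g^4 + 304*g^3 + 197*g^2 + 2*g - 11)/(9*g^4 + 42*g^3 + 97*g^2 + 112*g + 64)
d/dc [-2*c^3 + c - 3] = 1 - 6*c^2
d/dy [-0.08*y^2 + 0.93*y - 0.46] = 0.93 - 0.16*y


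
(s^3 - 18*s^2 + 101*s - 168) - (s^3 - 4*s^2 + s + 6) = -14*s^2 + 100*s - 174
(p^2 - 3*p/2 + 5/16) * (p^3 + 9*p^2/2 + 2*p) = p^5 + 3*p^4 - 71*p^3/16 - 51*p^2/32 + 5*p/8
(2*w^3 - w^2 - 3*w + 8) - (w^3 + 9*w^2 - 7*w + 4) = w^3 - 10*w^2 + 4*w + 4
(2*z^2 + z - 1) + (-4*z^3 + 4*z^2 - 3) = -4*z^3 + 6*z^2 + z - 4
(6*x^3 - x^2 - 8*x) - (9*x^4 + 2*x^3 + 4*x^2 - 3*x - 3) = -9*x^4 + 4*x^3 - 5*x^2 - 5*x + 3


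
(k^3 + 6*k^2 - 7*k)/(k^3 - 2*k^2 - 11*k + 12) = k*(k + 7)/(k^2 - k - 12)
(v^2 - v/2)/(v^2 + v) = (v - 1/2)/(v + 1)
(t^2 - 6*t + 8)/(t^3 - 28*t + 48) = 1/(t + 6)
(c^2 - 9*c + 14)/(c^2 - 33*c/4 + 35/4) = 4*(c - 2)/(4*c - 5)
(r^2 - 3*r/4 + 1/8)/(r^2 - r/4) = (r - 1/2)/r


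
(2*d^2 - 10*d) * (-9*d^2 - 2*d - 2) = -18*d^4 + 86*d^3 + 16*d^2 + 20*d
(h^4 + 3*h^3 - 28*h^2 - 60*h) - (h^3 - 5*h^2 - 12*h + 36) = h^4 + 2*h^3 - 23*h^2 - 48*h - 36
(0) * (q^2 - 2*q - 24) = 0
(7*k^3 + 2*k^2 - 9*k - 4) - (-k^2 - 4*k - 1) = 7*k^3 + 3*k^2 - 5*k - 3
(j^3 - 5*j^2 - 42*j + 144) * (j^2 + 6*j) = j^5 + j^4 - 72*j^3 - 108*j^2 + 864*j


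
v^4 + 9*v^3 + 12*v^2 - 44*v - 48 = (v - 2)*(v + 1)*(v + 4)*(v + 6)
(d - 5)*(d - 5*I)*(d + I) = d^3 - 5*d^2 - 4*I*d^2 + 5*d + 20*I*d - 25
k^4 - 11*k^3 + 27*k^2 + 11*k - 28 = (k - 7)*(k - 4)*(k - 1)*(k + 1)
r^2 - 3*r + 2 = (r - 2)*(r - 1)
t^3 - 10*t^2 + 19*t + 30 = (t - 6)*(t - 5)*(t + 1)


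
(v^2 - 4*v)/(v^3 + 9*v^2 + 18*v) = (v - 4)/(v^2 + 9*v + 18)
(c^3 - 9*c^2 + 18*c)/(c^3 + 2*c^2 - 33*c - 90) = c*(c - 3)/(c^2 + 8*c + 15)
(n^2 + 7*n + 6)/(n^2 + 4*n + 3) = (n + 6)/(n + 3)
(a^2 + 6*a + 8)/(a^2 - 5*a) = (a^2 + 6*a + 8)/(a*(a - 5))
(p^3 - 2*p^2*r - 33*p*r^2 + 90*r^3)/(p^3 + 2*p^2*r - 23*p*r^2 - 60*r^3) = (p^2 + 3*p*r - 18*r^2)/(p^2 + 7*p*r + 12*r^2)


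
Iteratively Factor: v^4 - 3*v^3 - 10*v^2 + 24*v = (v - 2)*(v^3 - v^2 - 12*v) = (v - 2)*(v + 3)*(v^2 - 4*v) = (v - 4)*(v - 2)*(v + 3)*(v)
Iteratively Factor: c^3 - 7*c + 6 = (c + 3)*(c^2 - 3*c + 2) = (c - 2)*(c + 3)*(c - 1)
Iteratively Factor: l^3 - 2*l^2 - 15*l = (l)*(l^2 - 2*l - 15) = l*(l - 5)*(l + 3)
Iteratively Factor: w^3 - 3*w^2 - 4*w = (w)*(w^2 - 3*w - 4) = w*(w - 4)*(w + 1)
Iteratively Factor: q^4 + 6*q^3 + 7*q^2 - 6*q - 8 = (q + 4)*(q^3 + 2*q^2 - q - 2) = (q + 2)*(q + 4)*(q^2 - 1) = (q + 1)*(q + 2)*(q + 4)*(q - 1)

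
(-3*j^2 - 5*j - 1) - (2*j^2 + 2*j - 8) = -5*j^2 - 7*j + 7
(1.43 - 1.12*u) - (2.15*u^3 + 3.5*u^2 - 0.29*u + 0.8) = -2.15*u^3 - 3.5*u^2 - 0.83*u + 0.63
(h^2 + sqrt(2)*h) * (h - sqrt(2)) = h^3 - 2*h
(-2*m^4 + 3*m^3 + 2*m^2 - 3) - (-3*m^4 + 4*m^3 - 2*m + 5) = m^4 - m^3 + 2*m^2 + 2*m - 8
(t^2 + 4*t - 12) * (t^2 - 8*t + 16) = t^4 - 4*t^3 - 28*t^2 + 160*t - 192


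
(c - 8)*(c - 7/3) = c^2 - 31*c/3 + 56/3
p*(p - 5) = p^2 - 5*p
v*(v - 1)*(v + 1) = v^3 - v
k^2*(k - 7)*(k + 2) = k^4 - 5*k^3 - 14*k^2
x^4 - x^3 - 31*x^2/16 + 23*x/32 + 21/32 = (x - 7/4)*(x - 3/4)*(x + 1/2)*(x + 1)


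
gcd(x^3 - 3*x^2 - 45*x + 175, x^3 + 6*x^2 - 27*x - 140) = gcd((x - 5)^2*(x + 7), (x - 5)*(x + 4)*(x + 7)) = x^2 + 2*x - 35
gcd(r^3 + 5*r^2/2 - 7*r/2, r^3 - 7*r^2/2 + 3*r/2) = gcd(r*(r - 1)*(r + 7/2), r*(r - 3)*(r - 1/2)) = r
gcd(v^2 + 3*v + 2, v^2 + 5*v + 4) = v + 1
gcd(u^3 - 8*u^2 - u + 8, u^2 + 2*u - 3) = u - 1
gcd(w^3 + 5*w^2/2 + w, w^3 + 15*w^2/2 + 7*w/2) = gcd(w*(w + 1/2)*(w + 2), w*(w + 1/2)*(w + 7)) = w^2 + w/2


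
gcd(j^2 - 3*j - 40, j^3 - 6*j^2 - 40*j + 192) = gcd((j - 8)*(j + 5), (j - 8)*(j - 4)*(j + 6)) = j - 8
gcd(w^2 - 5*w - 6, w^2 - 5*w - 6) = w^2 - 5*w - 6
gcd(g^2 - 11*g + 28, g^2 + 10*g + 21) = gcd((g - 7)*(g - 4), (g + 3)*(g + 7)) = 1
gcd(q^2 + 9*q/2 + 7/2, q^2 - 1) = q + 1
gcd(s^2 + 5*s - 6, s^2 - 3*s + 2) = s - 1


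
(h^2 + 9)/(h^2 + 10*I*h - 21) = (h - 3*I)/(h + 7*I)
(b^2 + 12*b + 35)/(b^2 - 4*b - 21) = (b^2 + 12*b + 35)/(b^2 - 4*b - 21)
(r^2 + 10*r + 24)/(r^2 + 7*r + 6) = (r + 4)/(r + 1)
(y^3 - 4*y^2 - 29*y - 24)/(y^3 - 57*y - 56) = (y + 3)/(y + 7)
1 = 1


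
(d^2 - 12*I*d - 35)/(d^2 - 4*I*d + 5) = (d - 7*I)/(d + I)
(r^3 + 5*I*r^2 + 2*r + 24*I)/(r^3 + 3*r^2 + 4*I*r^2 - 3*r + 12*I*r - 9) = (r^2 + 2*I*r + 8)/(r^2 + r*(3 + I) + 3*I)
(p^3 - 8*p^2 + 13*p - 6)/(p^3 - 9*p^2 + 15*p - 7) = (p - 6)/(p - 7)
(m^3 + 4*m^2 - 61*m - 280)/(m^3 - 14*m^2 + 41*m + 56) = (m^2 + 12*m + 35)/(m^2 - 6*m - 7)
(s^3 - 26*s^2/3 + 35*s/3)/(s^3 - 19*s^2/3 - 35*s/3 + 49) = s*(3*s - 5)/(3*s^2 + 2*s - 21)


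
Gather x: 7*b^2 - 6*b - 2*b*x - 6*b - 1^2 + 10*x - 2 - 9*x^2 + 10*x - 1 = 7*b^2 - 12*b - 9*x^2 + x*(20 - 2*b) - 4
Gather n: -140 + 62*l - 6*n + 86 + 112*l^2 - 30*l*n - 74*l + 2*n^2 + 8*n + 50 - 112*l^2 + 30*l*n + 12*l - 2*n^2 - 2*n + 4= 0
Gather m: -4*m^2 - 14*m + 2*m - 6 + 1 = -4*m^2 - 12*m - 5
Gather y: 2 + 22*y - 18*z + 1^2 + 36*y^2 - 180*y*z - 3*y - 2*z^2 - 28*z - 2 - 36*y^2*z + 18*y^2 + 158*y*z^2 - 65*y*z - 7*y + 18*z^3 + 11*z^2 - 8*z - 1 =y^2*(54 - 36*z) + y*(158*z^2 - 245*z + 12) + 18*z^3 + 9*z^2 - 54*z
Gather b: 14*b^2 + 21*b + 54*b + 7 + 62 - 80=14*b^2 + 75*b - 11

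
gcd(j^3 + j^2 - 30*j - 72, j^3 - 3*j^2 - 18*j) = j^2 - 3*j - 18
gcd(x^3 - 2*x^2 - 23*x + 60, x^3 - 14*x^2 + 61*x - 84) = x^2 - 7*x + 12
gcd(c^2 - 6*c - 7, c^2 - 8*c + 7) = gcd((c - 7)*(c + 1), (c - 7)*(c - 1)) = c - 7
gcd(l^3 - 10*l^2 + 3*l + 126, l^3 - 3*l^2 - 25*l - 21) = l^2 - 4*l - 21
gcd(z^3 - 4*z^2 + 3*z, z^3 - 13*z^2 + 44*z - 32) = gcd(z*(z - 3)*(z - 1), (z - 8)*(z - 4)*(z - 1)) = z - 1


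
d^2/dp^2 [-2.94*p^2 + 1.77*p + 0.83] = -5.88000000000000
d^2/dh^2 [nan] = 0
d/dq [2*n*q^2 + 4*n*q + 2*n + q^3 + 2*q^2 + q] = 4*n*q + 4*n + 3*q^2 + 4*q + 1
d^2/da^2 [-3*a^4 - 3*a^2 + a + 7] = -36*a^2 - 6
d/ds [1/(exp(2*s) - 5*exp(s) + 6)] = (5 - 2*exp(s))*exp(s)/(exp(2*s) - 5*exp(s) + 6)^2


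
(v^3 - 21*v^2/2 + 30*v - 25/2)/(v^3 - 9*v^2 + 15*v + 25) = (v - 1/2)/(v + 1)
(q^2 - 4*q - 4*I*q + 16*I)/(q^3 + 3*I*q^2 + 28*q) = (q - 4)/(q*(q + 7*I))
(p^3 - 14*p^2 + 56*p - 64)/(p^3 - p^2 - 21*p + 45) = (p^3 - 14*p^2 + 56*p - 64)/(p^3 - p^2 - 21*p + 45)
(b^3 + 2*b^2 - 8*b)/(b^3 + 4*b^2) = (b - 2)/b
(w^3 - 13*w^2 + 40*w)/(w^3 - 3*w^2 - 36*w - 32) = w*(w - 5)/(w^2 + 5*w + 4)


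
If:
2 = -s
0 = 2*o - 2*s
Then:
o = -2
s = -2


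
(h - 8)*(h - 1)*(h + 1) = h^3 - 8*h^2 - h + 8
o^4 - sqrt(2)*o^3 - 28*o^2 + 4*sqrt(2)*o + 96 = (o - 2)*(o + 2)*(o - 4*sqrt(2))*(o + 3*sqrt(2))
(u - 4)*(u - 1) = u^2 - 5*u + 4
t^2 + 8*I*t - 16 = (t + 4*I)^2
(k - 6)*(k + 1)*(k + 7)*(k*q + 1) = k^4*q + 2*k^3*q + k^3 - 41*k^2*q + 2*k^2 - 42*k*q - 41*k - 42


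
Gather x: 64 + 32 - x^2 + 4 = 100 - x^2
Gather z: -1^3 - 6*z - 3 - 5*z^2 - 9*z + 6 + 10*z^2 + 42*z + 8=5*z^2 + 27*z + 10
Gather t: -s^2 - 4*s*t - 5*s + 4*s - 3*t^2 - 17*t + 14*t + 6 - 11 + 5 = -s^2 - s - 3*t^2 + t*(-4*s - 3)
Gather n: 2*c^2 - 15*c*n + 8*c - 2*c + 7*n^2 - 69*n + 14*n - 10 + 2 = 2*c^2 + 6*c + 7*n^2 + n*(-15*c - 55) - 8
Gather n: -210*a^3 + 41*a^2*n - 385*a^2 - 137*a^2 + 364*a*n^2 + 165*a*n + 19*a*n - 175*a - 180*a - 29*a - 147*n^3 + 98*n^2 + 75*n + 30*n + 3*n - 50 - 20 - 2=-210*a^3 - 522*a^2 - 384*a - 147*n^3 + n^2*(364*a + 98) + n*(41*a^2 + 184*a + 108) - 72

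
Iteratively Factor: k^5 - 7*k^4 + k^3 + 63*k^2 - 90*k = (k - 5)*(k^4 - 2*k^3 - 9*k^2 + 18*k) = k*(k - 5)*(k^3 - 2*k^2 - 9*k + 18) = k*(k - 5)*(k + 3)*(k^2 - 5*k + 6) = k*(k - 5)*(k - 3)*(k + 3)*(k - 2)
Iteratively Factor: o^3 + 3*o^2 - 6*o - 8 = (o + 4)*(o^2 - o - 2) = (o - 2)*(o + 4)*(o + 1)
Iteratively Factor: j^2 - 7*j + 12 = (j - 3)*(j - 4)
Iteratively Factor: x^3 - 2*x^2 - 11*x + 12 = (x - 1)*(x^2 - x - 12) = (x - 4)*(x - 1)*(x + 3)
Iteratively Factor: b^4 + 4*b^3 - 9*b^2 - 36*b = (b + 4)*(b^3 - 9*b) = (b + 3)*(b + 4)*(b^2 - 3*b) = (b - 3)*(b + 3)*(b + 4)*(b)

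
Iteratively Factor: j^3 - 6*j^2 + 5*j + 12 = (j - 3)*(j^2 - 3*j - 4) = (j - 4)*(j - 3)*(j + 1)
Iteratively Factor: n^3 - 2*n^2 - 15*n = (n - 5)*(n^2 + 3*n) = n*(n - 5)*(n + 3)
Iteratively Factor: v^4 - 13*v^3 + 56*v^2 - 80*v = (v)*(v^3 - 13*v^2 + 56*v - 80) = v*(v - 4)*(v^2 - 9*v + 20) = v*(v - 5)*(v - 4)*(v - 4)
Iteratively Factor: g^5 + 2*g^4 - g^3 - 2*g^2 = (g + 1)*(g^4 + g^3 - 2*g^2) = (g - 1)*(g + 1)*(g^3 + 2*g^2) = (g - 1)*(g + 1)*(g + 2)*(g^2) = g*(g - 1)*(g + 1)*(g + 2)*(g)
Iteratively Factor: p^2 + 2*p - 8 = (p + 4)*(p - 2)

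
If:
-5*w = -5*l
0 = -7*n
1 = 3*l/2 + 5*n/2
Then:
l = 2/3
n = 0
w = 2/3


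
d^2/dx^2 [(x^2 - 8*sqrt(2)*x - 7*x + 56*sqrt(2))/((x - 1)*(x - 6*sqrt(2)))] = 4*(-3*x^3 - sqrt(2)*x^3 + 75*sqrt(2)*x^2 - 864*x - 21*sqrt(2)*x + 72 + 1735*sqrt(2))/(x^6 - 18*sqrt(2)*x^5 - 3*x^5 + 54*sqrt(2)*x^4 + 219*x^4 - 486*sqrt(2)*x^3 - 649*x^3 + 648*x^2 + 1314*sqrt(2)*x^2 - 1296*sqrt(2)*x - 216*x + 432*sqrt(2))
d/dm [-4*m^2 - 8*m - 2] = -8*m - 8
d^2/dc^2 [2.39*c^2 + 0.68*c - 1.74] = 4.78000000000000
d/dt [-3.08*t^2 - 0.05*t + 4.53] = -6.16*t - 0.05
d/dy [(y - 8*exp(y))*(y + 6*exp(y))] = -2*y*exp(y) + 2*y - 96*exp(2*y) - 2*exp(y)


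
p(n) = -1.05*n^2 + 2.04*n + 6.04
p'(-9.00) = 20.94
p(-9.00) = -97.37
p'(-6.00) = 14.64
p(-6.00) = -44.00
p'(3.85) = -6.04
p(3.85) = -1.67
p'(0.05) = 1.94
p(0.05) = 6.14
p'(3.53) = -5.37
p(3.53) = 0.16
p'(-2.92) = 8.17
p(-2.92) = -8.87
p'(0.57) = 0.84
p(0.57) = 6.86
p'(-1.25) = 4.66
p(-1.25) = 1.85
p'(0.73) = 0.51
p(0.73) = 6.97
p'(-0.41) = 2.90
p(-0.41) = 5.03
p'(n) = 2.04 - 2.1*n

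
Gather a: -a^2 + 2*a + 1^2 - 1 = -a^2 + 2*a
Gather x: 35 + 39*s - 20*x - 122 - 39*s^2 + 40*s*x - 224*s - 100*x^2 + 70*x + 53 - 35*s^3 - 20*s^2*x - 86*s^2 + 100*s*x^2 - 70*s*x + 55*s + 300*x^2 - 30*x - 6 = -35*s^3 - 125*s^2 - 130*s + x^2*(100*s + 200) + x*(-20*s^2 - 30*s + 20) - 40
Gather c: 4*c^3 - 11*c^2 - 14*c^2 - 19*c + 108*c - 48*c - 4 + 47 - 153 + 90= 4*c^3 - 25*c^2 + 41*c - 20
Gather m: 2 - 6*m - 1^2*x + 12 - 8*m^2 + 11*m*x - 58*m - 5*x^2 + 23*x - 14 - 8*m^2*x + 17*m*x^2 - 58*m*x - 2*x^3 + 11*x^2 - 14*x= m^2*(-8*x - 8) + m*(17*x^2 - 47*x - 64) - 2*x^3 + 6*x^2 + 8*x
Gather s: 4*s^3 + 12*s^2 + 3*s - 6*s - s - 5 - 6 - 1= 4*s^3 + 12*s^2 - 4*s - 12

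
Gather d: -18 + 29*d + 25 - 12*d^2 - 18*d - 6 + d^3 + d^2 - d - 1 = d^3 - 11*d^2 + 10*d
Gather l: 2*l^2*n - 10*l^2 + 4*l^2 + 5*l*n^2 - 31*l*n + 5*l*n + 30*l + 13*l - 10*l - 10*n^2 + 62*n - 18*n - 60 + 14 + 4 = l^2*(2*n - 6) + l*(5*n^2 - 26*n + 33) - 10*n^2 + 44*n - 42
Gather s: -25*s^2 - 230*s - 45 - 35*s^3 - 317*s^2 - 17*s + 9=-35*s^3 - 342*s^2 - 247*s - 36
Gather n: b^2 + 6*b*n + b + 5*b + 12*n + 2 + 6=b^2 + 6*b + n*(6*b + 12) + 8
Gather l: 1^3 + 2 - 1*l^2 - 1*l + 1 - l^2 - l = -2*l^2 - 2*l + 4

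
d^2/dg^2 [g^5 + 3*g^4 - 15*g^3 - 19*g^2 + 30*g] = 20*g^3 + 36*g^2 - 90*g - 38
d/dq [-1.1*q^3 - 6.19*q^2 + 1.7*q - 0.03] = -3.3*q^2 - 12.38*q + 1.7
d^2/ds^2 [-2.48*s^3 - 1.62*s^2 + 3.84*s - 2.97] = -14.88*s - 3.24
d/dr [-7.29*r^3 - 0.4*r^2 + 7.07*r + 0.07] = -21.87*r^2 - 0.8*r + 7.07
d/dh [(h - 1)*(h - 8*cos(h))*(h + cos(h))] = (1 - h)*(h - 8*cos(h))*(sin(h) - 1) + (h - 1)*(h + cos(h))*(8*sin(h) + 1) + (h - 8*cos(h))*(h + cos(h))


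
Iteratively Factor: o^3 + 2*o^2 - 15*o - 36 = (o - 4)*(o^2 + 6*o + 9) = (o - 4)*(o + 3)*(o + 3)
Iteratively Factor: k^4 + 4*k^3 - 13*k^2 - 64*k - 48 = (k - 4)*(k^3 + 8*k^2 + 19*k + 12) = (k - 4)*(k + 4)*(k^2 + 4*k + 3) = (k - 4)*(k + 3)*(k + 4)*(k + 1)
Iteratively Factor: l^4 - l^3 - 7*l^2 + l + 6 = (l + 1)*(l^3 - 2*l^2 - 5*l + 6) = (l + 1)*(l + 2)*(l^2 - 4*l + 3) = (l - 3)*(l + 1)*(l + 2)*(l - 1)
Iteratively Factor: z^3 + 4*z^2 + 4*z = (z + 2)*(z^2 + 2*z) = z*(z + 2)*(z + 2)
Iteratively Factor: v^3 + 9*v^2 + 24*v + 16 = (v + 4)*(v^2 + 5*v + 4) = (v + 1)*(v + 4)*(v + 4)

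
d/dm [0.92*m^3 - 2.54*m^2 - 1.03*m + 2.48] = 2.76*m^2 - 5.08*m - 1.03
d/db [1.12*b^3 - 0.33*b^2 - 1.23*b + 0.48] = 3.36*b^2 - 0.66*b - 1.23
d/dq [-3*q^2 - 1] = -6*q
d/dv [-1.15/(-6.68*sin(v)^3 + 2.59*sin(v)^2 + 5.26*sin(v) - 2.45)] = (-23.046*sin(v)^2 + 5.957*sin(v) + 6.049)*cos(v)/(6.68*sin(v)^3 - 2.59*sin(v)^2 - 5.26*sin(v) + 2.45)^2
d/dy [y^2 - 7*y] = 2*y - 7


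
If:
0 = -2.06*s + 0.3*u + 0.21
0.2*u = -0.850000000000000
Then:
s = -0.52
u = -4.25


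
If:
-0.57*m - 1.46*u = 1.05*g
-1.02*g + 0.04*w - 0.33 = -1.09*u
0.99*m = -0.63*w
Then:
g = 0.17229476678161*w - 0.182936553138171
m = -0.636363636363636*w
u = 0.124532717538755*w + 0.131563959448684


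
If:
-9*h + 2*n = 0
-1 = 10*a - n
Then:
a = n/10 - 1/10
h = 2*n/9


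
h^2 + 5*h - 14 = (h - 2)*(h + 7)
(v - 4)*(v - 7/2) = v^2 - 15*v/2 + 14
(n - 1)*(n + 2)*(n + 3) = n^3 + 4*n^2 + n - 6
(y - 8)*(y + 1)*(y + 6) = y^3 - y^2 - 50*y - 48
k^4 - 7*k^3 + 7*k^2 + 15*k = k*(k - 5)*(k - 3)*(k + 1)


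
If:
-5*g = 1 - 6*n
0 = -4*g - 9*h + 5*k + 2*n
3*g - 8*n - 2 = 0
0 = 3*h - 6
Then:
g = -10/11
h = 2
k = 171/55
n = -13/22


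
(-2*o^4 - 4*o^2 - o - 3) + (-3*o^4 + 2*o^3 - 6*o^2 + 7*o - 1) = -5*o^4 + 2*o^3 - 10*o^2 + 6*o - 4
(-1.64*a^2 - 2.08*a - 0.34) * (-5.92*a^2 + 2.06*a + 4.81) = 9.7088*a^4 + 8.9352*a^3 - 10.1604*a^2 - 10.7052*a - 1.6354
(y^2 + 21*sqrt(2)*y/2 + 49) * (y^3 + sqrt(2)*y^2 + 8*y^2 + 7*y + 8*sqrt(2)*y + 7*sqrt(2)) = y^5 + 8*y^4 + 23*sqrt(2)*y^4/2 + 77*y^3 + 92*sqrt(2)*y^3 + 259*sqrt(2)*y^2/2 + 560*y^2 + 490*y + 392*sqrt(2)*y + 343*sqrt(2)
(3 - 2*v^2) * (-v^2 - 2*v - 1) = 2*v^4 + 4*v^3 - v^2 - 6*v - 3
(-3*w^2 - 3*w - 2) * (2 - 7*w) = 21*w^3 + 15*w^2 + 8*w - 4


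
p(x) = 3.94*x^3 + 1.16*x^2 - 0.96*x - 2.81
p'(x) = 11.82*x^2 + 2.32*x - 0.96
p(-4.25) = -280.23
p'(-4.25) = 202.68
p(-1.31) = -8.42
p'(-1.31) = 16.29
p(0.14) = -2.91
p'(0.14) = -0.40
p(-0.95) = -4.23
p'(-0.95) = 7.50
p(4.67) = 419.28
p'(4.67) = 267.66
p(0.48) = -2.57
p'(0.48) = 2.88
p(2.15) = 39.65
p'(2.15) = 58.67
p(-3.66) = -176.93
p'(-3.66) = 148.88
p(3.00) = 111.13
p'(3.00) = 112.38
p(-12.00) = -6632.57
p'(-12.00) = 1673.28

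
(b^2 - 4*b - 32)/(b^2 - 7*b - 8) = (b + 4)/(b + 1)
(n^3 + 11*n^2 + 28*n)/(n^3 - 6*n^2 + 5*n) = (n^2 + 11*n + 28)/(n^2 - 6*n + 5)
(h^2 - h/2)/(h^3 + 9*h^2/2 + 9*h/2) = (2*h - 1)/(2*h^2 + 9*h + 9)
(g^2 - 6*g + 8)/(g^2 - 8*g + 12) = (g - 4)/(g - 6)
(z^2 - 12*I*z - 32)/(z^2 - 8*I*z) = (z - 4*I)/z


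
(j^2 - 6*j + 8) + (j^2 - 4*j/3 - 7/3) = 2*j^2 - 22*j/3 + 17/3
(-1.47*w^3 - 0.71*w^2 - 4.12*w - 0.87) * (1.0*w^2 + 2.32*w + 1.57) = -1.47*w^5 - 4.1204*w^4 - 8.0751*w^3 - 11.5431*w^2 - 8.4868*w - 1.3659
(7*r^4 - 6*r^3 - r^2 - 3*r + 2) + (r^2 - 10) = 7*r^4 - 6*r^3 - 3*r - 8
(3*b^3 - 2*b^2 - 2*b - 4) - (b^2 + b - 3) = 3*b^3 - 3*b^2 - 3*b - 1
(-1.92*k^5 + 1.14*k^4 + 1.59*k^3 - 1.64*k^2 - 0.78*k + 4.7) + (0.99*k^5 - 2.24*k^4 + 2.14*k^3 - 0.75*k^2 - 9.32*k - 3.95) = -0.93*k^5 - 1.1*k^4 + 3.73*k^3 - 2.39*k^2 - 10.1*k + 0.75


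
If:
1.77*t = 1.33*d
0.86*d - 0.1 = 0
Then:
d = 0.12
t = 0.09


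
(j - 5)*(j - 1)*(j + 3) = j^3 - 3*j^2 - 13*j + 15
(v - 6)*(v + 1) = v^2 - 5*v - 6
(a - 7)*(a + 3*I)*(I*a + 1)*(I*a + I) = -a^4 + 6*a^3 - 2*I*a^3 + 4*a^2 + 12*I*a^2 + 18*a + 14*I*a + 21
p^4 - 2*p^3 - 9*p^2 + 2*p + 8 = (p - 4)*(p - 1)*(p + 1)*(p + 2)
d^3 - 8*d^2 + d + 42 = (d - 7)*(d - 3)*(d + 2)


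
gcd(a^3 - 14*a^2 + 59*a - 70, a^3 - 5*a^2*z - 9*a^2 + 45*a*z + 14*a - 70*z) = a^2 - 9*a + 14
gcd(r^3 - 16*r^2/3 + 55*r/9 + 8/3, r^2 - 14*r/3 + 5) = r - 3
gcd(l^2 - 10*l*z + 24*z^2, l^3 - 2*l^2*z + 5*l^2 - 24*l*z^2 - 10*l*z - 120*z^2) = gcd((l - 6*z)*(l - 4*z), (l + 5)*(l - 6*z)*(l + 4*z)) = -l + 6*z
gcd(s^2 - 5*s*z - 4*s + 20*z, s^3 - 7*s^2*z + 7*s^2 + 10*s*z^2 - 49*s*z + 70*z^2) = -s + 5*z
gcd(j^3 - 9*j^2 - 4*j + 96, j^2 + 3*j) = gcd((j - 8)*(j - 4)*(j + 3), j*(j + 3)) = j + 3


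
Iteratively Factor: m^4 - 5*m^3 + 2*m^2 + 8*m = (m - 4)*(m^3 - m^2 - 2*m) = (m - 4)*(m - 2)*(m^2 + m) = m*(m - 4)*(m - 2)*(m + 1)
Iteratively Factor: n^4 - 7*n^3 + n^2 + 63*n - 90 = (n - 3)*(n^3 - 4*n^2 - 11*n + 30) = (n - 3)*(n - 2)*(n^2 - 2*n - 15) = (n - 5)*(n - 3)*(n - 2)*(n + 3)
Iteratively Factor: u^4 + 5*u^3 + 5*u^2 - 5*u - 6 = (u + 1)*(u^3 + 4*u^2 + u - 6) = (u + 1)*(u + 3)*(u^2 + u - 2) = (u + 1)*(u + 2)*(u + 3)*(u - 1)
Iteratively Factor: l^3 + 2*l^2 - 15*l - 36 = (l - 4)*(l^2 + 6*l + 9) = (l - 4)*(l + 3)*(l + 3)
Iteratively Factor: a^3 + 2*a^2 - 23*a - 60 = (a - 5)*(a^2 + 7*a + 12) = (a - 5)*(a + 4)*(a + 3)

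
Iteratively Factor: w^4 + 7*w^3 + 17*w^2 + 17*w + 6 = (w + 3)*(w^3 + 4*w^2 + 5*w + 2) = (w + 1)*(w + 3)*(w^2 + 3*w + 2) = (w + 1)^2*(w + 3)*(w + 2)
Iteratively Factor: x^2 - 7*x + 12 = (x - 4)*(x - 3)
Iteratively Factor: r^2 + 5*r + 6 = (r + 3)*(r + 2)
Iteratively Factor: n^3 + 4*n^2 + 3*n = (n)*(n^2 + 4*n + 3) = n*(n + 1)*(n + 3)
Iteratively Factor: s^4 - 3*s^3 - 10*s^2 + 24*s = (s)*(s^3 - 3*s^2 - 10*s + 24) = s*(s - 2)*(s^2 - s - 12) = s*(s - 2)*(s + 3)*(s - 4)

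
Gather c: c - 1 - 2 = c - 3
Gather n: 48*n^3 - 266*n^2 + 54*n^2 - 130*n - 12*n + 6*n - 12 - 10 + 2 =48*n^3 - 212*n^2 - 136*n - 20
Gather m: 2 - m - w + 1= -m - w + 3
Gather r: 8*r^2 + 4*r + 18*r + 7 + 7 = 8*r^2 + 22*r + 14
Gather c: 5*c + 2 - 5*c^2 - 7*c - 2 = -5*c^2 - 2*c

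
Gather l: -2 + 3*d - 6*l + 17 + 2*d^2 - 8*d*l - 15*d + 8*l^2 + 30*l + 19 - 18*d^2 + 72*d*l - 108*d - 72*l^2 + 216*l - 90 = -16*d^2 - 120*d - 64*l^2 + l*(64*d + 240) - 56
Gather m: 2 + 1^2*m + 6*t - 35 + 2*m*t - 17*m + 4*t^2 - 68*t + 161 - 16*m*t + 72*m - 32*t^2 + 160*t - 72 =m*(56 - 14*t) - 28*t^2 + 98*t + 56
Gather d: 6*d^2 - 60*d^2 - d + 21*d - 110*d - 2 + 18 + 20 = -54*d^2 - 90*d + 36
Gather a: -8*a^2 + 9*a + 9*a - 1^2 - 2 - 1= -8*a^2 + 18*a - 4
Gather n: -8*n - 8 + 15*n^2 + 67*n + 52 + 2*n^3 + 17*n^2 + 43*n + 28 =2*n^3 + 32*n^2 + 102*n + 72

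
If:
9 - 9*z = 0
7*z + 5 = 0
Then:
No Solution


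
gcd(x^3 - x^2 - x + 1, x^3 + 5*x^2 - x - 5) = x^2 - 1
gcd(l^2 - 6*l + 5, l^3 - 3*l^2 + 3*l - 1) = l - 1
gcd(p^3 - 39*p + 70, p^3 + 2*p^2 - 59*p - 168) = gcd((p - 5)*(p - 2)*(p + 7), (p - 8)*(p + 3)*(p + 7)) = p + 7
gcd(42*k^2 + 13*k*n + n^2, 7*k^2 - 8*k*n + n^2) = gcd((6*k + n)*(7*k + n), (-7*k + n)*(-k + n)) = 1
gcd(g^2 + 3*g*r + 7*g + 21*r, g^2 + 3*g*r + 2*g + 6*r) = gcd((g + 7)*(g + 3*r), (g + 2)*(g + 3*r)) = g + 3*r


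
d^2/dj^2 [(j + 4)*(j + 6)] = 2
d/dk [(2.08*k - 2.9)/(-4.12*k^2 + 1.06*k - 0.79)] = (8.5696*k^2 - 23.896*k + 1.4308)/(16.9744*k^4 - 8.7344*k^3 + 7.6332*k^2 - 1.6748*k + 0.6241)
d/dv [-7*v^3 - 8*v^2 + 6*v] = -21*v^2 - 16*v + 6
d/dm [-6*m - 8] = -6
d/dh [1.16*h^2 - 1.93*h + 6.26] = 2.32*h - 1.93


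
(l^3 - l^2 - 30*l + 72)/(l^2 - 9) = (l^2 + 2*l - 24)/(l + 3)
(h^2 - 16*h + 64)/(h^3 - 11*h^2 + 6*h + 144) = (h - 8)/(h^2 - 3*h - 18)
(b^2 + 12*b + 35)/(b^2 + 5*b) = (b + 7)/b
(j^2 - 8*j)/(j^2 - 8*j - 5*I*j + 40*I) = j/(j - 5*I)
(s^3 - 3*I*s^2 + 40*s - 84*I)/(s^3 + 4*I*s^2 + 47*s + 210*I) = (s - 2*I)/(s + 5*I)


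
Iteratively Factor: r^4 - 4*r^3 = (r - 4)*(r^3) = r*(r - 4)*(r^2) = r^2*(r - 4)*(r)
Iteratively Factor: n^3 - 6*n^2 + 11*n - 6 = (n - 3)*(n^2 - 3*n + 2) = (n - 3)*(n - 1)*(n - 2)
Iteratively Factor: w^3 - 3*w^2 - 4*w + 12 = (w + 2)*(w^2 - 5*w + 6) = (w - 2)*(w + 2)*(w - 3)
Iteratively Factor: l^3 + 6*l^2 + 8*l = (l + 4)*(l^2 + 2*l) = (l + 2)*(l + 4)*(l)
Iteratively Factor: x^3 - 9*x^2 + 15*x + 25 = (x - 5)*(x^2 - 4*x - 5) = (x - 5)*(x + 1)*(x - 5)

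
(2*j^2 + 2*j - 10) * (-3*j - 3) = -6*j^3 - 12*j^2 + 24*j + 30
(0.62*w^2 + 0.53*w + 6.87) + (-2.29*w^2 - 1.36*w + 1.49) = -1.67*w^2 - 0.83*w + 8.36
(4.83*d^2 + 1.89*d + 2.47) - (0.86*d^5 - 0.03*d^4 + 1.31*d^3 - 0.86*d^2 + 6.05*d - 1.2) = -0.86*d^5 + 0.03*d^4 - 1.31*d^3 + 5.69*d^2 - 4.16*d + 3.67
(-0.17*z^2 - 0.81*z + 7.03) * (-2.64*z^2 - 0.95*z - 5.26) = 0.4488*z^4 + 2.2999*z^3 - 16.8955*z^2 - 2.4179*z - 36.9778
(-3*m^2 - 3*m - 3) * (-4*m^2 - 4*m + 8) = 12*m^4 + 24*m^3 - 12*m - 24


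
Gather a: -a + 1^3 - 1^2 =-a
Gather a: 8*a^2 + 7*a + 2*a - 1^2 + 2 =8*a^2 + 9*a + 1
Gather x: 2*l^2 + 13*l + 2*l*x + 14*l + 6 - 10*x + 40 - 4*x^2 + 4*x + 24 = 2*l^2 + 27*l - 4*x^2 + x*(2*l - 6) + 70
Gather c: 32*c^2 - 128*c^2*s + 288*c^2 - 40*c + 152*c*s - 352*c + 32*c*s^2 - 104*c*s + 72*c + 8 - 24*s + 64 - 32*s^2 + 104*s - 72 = c^2*(320 - 128*s) + c*(32*s^2 + 48*s - 320) - 32*s^2 + 80*s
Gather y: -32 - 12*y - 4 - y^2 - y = -y^2 - 13*y - 36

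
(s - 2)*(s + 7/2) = s^2 + 3*s/2 - 7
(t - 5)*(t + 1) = t^2 - 4*t - 5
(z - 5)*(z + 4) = z^2 - z - 20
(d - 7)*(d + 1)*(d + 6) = d^3 - 43*d - 42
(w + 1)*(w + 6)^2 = w^3 + 13*w^2 + 48*w + 36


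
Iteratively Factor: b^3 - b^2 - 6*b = (b)*(b^2 - b - 6) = b*(b + 2)*(b - 3)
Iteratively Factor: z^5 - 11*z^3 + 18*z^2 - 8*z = (z)*(z^4 - 11*z^2 + 18*z - 8) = z*(z + 4)*(z^3 - 4*z^2 + 5*z - 2) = z*(z - 1)*(z + 4)*(z^2 - 3*z + 2) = z*(z - 2)*(z - 1)*(z + 4)*(z - 1)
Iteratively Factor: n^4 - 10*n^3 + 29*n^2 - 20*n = (n)*(n^3 - 10*n^2 + 29*n - 20) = n*(n - 4)*(n^2 - 6*n + 5) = n*(n - 4)*(n - 1)*(n - 5)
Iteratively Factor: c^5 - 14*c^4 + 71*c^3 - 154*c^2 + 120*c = (c - 4)*(c^4 - 10*c^3 + 31*c^2 - 30*c) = (c - 5)*(c - 4)*(c^3 - 5*c^2 + 6*c) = c*(c - 5)*(c - 4)*(c^2 - 5*c + 6) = c*(c - 5)*(c - 4)*(c - 3)*(c - 2)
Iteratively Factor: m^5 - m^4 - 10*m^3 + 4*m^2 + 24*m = (m)*(m^4 - m^3 - 10*m^2 + 4*m + 24) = m*(m + 2)*(m^3 - 3*m^2 - 4*m + 12) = m*(m - 3)*(m + 2)*(m^2 - 4) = m*(m - 3)*(m - 2)*(m + 2)*(m + 2)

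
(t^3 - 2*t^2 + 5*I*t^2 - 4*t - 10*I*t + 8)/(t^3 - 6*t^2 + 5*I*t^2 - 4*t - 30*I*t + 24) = (t - 2)/(t - 6)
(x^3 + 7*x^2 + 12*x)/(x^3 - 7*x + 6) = x*(x + 4)/(x^2 - 3*x + 2)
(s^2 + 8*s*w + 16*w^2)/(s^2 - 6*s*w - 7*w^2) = (s^2 + 8*s*w + 16*w^2)/(s^2 - 6*s*w - 7*w^2)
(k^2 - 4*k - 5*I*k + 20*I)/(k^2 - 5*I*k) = (k - 4)/k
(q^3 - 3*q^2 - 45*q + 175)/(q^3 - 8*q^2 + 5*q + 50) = (q + 7)/(q + 2)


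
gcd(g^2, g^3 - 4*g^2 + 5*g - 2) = 1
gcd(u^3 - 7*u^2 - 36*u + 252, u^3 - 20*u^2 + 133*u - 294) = u^2 - 13*u + 42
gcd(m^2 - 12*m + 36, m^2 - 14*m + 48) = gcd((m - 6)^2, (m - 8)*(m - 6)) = m - 6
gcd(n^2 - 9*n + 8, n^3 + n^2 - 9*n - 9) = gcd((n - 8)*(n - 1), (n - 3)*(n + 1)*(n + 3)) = 1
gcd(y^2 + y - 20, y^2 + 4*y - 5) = y + 5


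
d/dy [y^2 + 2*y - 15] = 2*y + 2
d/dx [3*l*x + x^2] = 3*l + 2*x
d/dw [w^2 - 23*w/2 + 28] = 2*w - 23/2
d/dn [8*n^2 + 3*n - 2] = 16*n + 3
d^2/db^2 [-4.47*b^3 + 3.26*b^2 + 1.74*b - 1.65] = 6.52 - 26.82*b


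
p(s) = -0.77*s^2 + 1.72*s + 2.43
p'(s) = 1.72 - 1.54*s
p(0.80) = 3.31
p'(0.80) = 0.49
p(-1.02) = -0.13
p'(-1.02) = 3.29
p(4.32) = -4.51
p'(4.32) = -4.93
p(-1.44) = -1.64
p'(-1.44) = 3.94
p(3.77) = -2.03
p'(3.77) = -4.09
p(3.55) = -1.17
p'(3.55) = -3.75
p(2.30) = 2.31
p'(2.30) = -1.82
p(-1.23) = -0.85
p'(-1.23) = 3.61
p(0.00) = 2.43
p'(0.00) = 1.72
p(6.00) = -14.97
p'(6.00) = -7.52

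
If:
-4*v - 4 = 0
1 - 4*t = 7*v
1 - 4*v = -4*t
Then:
No Solution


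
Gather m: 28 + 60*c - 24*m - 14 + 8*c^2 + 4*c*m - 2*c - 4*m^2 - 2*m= 8*c^2 + 58*c - 4*m^2 + m*(4*c - 26) + 14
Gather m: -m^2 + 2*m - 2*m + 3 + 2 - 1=4 - m^2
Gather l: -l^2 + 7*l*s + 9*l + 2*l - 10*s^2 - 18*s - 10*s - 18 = -l^2 + l*(7*s + 11) - 10*s^2 - 28*s - 18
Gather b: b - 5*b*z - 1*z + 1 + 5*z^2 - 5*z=b*(1 - 5*z) + 5*z^2 - 6*z + 1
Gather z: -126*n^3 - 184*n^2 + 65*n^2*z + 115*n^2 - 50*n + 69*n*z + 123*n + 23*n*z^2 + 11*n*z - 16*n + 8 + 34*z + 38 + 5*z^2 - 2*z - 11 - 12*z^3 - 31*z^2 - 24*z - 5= -126*n^3 - 69*n^2 + 57*n - 12*z^3 + z^2*(23*n - 26) + z*(65*n^2 + 80*n + 8) + 30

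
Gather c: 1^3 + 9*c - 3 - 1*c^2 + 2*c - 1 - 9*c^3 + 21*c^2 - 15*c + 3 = -9*c^3 + 20*c^2 - 4*c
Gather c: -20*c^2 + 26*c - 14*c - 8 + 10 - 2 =-20*c^2 + 12*c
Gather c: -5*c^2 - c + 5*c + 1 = -5*c^2 + 4*c + 1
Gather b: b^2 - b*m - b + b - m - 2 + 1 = b^2 - b*m - m - 1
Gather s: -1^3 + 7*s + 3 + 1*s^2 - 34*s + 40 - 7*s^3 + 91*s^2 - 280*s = -7*s^3 + 92*s^2 - 307*s + 42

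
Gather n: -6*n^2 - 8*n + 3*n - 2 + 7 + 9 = -6*n^2 - 5*n + 14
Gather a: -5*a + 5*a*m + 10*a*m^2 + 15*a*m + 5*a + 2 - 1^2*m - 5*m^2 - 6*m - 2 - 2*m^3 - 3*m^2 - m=a*(10*m^2 + 20*m) - 2*m^3 - 8*m^2 - 8*m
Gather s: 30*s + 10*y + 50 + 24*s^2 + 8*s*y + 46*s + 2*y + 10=24*s^2 + s*(8*y + 76) + 12*y + 60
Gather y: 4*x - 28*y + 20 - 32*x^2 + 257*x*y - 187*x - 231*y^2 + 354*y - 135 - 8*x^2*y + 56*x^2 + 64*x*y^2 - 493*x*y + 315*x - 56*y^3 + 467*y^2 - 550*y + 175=24*x^2 + 132*x - 56*y^3 + y^2*(64*x + 236) + y*(-8*x^2 - 236*x - 224) + 60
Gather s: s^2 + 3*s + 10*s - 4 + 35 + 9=s^2 + 13*s + 40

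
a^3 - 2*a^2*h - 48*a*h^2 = a*(a - 8*h)*(a + 6*h)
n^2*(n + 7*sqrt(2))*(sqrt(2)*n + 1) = sqrt(2)*n^4 + 15*n^3 + 7*sqrt(2)*n^2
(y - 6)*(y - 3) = y^2 - 9*y + 18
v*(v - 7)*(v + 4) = v^3 - 3*v^2 - 28*v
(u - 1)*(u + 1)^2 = u^3 + u^2 - u - 1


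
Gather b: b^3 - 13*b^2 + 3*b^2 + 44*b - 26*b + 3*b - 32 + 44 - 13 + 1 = b^3 - 10*b^2 + 21*b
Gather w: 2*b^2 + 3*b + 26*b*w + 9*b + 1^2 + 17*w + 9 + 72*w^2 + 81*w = 2*b^2 + 12*b + 72*w^2 + w*(26*b + 98) + 10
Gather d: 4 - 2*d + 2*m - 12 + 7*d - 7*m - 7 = 5*d - 5*m - 15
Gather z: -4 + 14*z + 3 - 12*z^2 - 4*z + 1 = -12*z^2 + 10*z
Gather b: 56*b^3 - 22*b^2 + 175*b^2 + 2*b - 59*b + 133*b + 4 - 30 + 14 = 56*b^3 + 153*b^2 + 76*b - 12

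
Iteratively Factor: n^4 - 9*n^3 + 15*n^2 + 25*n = (n - 5)*(n^3 - 4*n^2 - 5*n) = n*(n - 5)*(n^2 - 4*n - 5) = n*(n - 5)*(n + 1)*(n - 5)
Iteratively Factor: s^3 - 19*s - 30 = (s - 5)*(s^2 + 5*s + 6) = (s - 5)*(s + 2)*(s + 3)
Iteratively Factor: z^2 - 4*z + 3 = (z - 1)*(z - 3)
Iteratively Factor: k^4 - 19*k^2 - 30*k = (k)*(k^3 - 19*k - 30) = k*(k + 2)*(k^2 - 2*k - 15) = k*(k + 2)*(k + 3)*(k - 5)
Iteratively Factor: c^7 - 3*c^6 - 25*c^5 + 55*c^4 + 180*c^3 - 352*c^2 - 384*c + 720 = (c - 2)*(c^6 - c^5 - 27*c^4 + c^3 + 182*c^2 + 12*c - 360) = (c - 5)*(c - 2)*(c^5 + 4*c^4 - 7*c^3 - 34*c^2 + 12*c + 72) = (c - 5)*(c - 2)^2*(c^4 + 6*c^3 + 5*c^2 - 24*c - 36) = (c - 5)*(c - 2)^2*(c + 3)*(c^3 + 3*c^2 - 4*c - 12) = (c - 5)*(c - 2)^3*(c + 3)*(c^2 + 5*c + 6) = (c - 5)*(c - 2)^3*(c + 3)^2*(c + 2)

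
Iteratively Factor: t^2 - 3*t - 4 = (t - 4)*(t + 1)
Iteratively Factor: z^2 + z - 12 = (z - 3)*(z + 4)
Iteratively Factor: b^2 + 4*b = (b)*(b + 4)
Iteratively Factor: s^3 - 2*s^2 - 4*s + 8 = (s - 2)*(s^2 - 4) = (s - 2)*(s + 2)*(s - 2)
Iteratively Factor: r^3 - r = (r + 1)*(r^2 - r) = r*(r + 1)*(r - 1)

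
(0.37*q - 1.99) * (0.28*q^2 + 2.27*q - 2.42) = 0.1036*q^3 + 0.2827*q^2 - 5.4127*q + 4.8158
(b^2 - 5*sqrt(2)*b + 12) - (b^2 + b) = -5*sqrt(2)*b - b + 12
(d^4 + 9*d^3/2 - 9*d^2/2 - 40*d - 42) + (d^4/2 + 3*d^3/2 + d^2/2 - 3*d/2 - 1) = 3*d^4/2 + 6*d^3 - 4*d^2 - 83*d/2 - 43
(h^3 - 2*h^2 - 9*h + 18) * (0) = 0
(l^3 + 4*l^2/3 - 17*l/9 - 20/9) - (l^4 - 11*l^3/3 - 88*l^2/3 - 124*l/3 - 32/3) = -l^4 + 14*l^3/3 + 92*l^2/3 + 355*l/9 + 76/9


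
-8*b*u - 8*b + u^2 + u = (-8*b + u)*(u + 1)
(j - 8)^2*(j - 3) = j^3 - 19*j^2 + 112*j - 192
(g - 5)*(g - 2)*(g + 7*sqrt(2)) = g^3 - 7*g^2 + 7*sqrt(2)*g^2 - 49*sqrt(2)*g + 10*g + 70*sqrt(2)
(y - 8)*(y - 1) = y^2 - 9*y + 8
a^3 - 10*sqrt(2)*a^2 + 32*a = a*(a - 8*sqrt(2))*(a - 2*sqrt(2))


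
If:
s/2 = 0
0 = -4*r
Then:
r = 0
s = 0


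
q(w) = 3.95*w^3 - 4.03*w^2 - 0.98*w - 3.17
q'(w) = 11.85*w^2 - 8.06*w - 0.98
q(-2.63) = -100.32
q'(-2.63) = 102.18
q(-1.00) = -10.17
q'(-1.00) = 18.93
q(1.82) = 5.51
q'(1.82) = 23.60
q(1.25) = -2.98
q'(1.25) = 7.46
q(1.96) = 9.17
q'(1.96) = 28.75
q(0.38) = -3.91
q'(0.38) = -2.33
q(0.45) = -4.07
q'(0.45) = -2.21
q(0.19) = -3.47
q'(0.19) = -2.08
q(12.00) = 6230.35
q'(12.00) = 1608.70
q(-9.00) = -3200.33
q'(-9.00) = 1031.41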